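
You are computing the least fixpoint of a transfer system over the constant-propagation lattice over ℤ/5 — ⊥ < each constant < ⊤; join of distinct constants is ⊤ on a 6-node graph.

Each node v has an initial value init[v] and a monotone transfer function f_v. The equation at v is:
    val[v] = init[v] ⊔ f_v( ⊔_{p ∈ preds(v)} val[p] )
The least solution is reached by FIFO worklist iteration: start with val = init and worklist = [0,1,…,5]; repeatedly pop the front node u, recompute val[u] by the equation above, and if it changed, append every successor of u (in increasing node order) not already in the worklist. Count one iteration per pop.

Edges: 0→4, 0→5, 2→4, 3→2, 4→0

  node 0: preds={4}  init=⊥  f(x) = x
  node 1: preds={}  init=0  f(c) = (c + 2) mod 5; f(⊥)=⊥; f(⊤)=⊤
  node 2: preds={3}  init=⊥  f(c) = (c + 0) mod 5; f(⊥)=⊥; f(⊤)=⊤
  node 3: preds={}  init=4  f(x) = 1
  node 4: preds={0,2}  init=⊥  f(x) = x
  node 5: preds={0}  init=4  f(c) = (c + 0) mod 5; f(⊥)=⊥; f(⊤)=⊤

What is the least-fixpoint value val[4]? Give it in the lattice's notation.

Iteration log — 13 steps:
  step 1. node 0  ⊔preds=⊥  new=⊥  stable
  step 2. node 1  ⊔preds=⊥  new=0  stable
  step 3. node 2  ⊔preds=4  new=4  old=⊥  +wl: 
  step 4. node 3  ⊔preds=⊥  new=⊤  old=4  +wl: 2
  step 5. node 4  ⊔preds=4  new=4  old=⊥  +wl: 0
  step 6. node 5  ⊔preds=⊥  new=4  stable
  step 7. node 2  ⊔preds=⊤  new=⊤  old=4  +wl: 4
  step 8. node 0  ⊔preds=4  new=4  old=⊥  +wl: 5
  step 9. node 4  ⊔preds=⊤  new=⊤  old=4  +wl: 0
  step 10. node 5  ⊔preds=4  new=4  stable
  step 11. node 0  ⊔preds=⊤  new=⊤  old=4  +wl: 4,5
  step 12. node 4  ⊔preds=⊤  new=⊤  stable
  step 13. node 5  ⊔preds=⊤  new=⊤  old=4  +wl: 

Least fixpoint reached:
  node 0: ⊤
  node 1: 0
  node 2: ⊤
  node 3: ⊤
  node 4: ⊤
  node 5: ⊤

⊤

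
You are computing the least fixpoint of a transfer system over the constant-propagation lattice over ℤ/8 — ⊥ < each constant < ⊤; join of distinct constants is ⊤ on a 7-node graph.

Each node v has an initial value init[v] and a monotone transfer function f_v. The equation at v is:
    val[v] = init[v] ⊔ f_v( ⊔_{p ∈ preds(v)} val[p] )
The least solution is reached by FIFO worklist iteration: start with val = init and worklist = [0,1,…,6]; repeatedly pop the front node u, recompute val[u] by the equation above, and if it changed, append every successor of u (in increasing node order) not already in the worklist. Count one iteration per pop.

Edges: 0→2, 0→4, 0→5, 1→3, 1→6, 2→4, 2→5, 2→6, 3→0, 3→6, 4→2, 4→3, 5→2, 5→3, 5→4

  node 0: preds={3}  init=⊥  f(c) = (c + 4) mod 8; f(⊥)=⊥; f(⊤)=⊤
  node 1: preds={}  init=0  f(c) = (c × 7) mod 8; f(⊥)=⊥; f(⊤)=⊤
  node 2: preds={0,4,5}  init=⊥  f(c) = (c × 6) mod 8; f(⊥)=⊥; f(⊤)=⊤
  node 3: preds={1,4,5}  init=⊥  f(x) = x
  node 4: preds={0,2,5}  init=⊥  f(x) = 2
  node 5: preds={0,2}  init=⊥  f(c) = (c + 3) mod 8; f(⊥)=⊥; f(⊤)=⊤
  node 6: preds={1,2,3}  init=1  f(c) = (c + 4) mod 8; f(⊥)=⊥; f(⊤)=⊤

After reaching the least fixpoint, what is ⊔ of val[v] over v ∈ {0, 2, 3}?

Worklist (18 pops):
  #1 pop 0: in=⊥ → ⊥ (no change)
  #2 pop 1: in=⊥ → 0 (no change)
  #3 pop 2: in=⊥ → ⊥ (no change)
  #4 pop 3: in=0 → 0 (was ⊥); enqueue [0]
  #5 pop 4: in=⊥ → 2 (was ⊥); enqueue [2,3]
  #6 pop 5: in=⊥ → ⊥ (no change)
  #7 pop 6: in=0 → ⊤ (was 1); enqueue []
  #8 pop 0: in=0 → 4 (was ⊥); enqueue [4,5]
  #9 pop 2: in=⊤ → ⊤ (was ⊥); enqueue [6]
  #10 pop 3: in=⊤ → ⊤ (was 0); enqueue [0]
  #11 pop 4: in=⊤ → 2 (no change)
  #12 pop 5: in=⊤ → ⊤ (was ⊥); enqueue [2,3,4]
  #13 pop 6: in=⊤ → ⊤ (no change)
  #14 pop 0: in=⊤ → ⊤ (was 4); enqueue [5]
  #15 pop 2: in=⊤ → ⊤ (no change)
  #16 pop 3: in=⊤ → ⊤ (no change)
  #17 pop 4: in=⊤ → 2 (no change)
  #18 pop 5: in=⊤ → ⊤ (no change)

Fixpoint:
  val[0] = ⊤
  val[1] = 0
  val[2] = ⊤
  val[3] = ⊤
  val[4] = 2
  val[5] = ⊤
  val[6] = ⊤

⊤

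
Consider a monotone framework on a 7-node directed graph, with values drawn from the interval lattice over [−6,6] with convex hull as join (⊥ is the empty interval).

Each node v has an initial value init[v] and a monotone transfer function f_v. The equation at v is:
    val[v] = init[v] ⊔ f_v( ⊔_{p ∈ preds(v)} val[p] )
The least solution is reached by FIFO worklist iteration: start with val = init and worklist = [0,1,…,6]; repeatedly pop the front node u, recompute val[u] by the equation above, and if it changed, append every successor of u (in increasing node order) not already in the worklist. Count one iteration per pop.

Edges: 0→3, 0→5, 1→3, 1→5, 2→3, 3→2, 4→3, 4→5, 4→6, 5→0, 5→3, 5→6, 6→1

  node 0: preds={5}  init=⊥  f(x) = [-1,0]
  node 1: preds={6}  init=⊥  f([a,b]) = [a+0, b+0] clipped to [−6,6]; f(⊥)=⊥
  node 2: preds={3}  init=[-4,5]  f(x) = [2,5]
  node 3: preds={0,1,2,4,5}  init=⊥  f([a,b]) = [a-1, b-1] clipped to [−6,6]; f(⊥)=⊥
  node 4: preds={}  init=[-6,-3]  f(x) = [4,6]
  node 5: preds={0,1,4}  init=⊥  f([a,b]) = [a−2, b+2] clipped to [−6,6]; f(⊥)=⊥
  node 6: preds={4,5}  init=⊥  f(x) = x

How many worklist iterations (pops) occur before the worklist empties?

Trace (14 dequeues):
  [1] u=0 | in ⊥ | out [-1,0] | prev ⊥ | push {}
  [2] u=1 | in ⊥ | out ⊥ | ==
  [3] u=2 | in ⊥ | out [-4,5] | ==
  [4] u=3 | in [-6,5] | out [-6,4] | prev ⊥ | push {2}
  [5] u=4 | in ⊥ | out [-6,6] | prev [-6,-3] | push {3}
  [6] u=5 | in [-6,6] | out [-6,6] | prev ⊥ | push {0}
  [7] u=6 | in [-6,6] | out [-6,6] | prev ⊥ | push {1}
  [8] u=2 | in [-6,4] | out [-4,5] | ==
  [9] u=3 | in [-6,6] | out [-6,5] | prev [-6,4] | push {2}
  [10] u=0 | in [-6,6] | out [-1,0] | ==
  [11] u=1 | in [-6,6] | out [-6,6] | prev ⊥ | push {3,5}
  [12] u=2 | in [-6,5] | out [-4,5] | ==
  [13] u=3 | in [-6,6] | out [-6,5] | ==
  [14] u=5 | in [-6,6] | out [-6,6] | ==

Converged values:
  [0] [-1,0]
  [1] [-6,6]
  [2] [-4,5]
  [3] [-6,5]
  [4] [-6,6]
  [5] [-6,6]
  [6] [-6,6]

14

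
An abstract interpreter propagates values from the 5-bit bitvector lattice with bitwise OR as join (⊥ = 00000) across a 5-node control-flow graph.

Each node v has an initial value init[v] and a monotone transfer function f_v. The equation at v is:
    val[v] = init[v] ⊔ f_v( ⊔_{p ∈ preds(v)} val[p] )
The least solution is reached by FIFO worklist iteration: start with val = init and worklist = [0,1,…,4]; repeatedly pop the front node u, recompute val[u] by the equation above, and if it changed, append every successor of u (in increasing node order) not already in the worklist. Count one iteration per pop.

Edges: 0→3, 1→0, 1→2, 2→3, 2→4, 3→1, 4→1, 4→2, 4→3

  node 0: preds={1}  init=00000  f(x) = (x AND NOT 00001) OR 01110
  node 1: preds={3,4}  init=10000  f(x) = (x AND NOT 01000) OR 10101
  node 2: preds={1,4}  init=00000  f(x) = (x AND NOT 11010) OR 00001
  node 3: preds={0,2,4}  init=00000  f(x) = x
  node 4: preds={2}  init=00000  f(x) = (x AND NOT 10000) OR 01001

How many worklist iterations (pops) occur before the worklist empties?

Iteration log — 10 steps:
  step 1. node 0  ⊔preds=10000  new=11110  old=00000  +wl: 
  step 2. node 1  ⊔preds=00000  new=10101  old=10000  +wl: 0
  step 3. node 2  ⊔preds=10101  new=00101  old=00000  +wl: 
  step 4. node 3  ⊔preds=11111  new=11111  old=00000  +wl: 1
  step 5. node 4  ⊔preds=00101  new=01101  old=00000  +wl: 2,3
  step 6. node 0  ⊔preds=10101  new=11110  stable
  step 7. node 1  ⊔preds=11111  new=10111  old=10101  +wl: 0
  step 8. node 2  ⊔preds=11111  new=00101  stable
  step 9. node 3  ⊔preds=11111  new=11111  stable
  step 10. node 0  ⊔preds=10111  new=11110  stable

Least fixpoint reached:
  node 0: 11110
  node 1: 10111
  node 2: 00101
  node 3: 11111
  node 4: 01101

10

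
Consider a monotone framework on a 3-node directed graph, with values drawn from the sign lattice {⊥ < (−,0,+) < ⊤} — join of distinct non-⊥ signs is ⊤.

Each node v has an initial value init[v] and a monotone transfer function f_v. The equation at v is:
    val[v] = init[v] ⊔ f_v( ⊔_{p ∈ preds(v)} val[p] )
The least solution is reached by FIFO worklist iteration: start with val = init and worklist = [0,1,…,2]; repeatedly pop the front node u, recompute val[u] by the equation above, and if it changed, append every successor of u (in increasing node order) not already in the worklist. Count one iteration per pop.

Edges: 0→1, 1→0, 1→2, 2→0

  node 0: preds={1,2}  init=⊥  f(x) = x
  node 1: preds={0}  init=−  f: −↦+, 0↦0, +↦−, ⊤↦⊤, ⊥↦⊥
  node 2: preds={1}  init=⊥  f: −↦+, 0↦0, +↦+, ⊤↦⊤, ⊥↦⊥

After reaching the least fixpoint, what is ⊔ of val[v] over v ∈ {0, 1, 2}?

Trace (5 dequeues):
  [1] u=0 | in − | out − | prev ⊥ | push {}
  [2] u=1 | in − | out ⊤ | prev − | push {0}
  [3] u=2 | in ⊤ | out ⊤ | prev ⊥ | push {}
  [4] u=0 | in ⊤ | out ⊤ | prev − | push {1}
  [5] u=1 | in ⊤ | out ⊤ | ==

Converged values:
  [0] ⊤
  [1] ⊤
  [2] ⊤

⊤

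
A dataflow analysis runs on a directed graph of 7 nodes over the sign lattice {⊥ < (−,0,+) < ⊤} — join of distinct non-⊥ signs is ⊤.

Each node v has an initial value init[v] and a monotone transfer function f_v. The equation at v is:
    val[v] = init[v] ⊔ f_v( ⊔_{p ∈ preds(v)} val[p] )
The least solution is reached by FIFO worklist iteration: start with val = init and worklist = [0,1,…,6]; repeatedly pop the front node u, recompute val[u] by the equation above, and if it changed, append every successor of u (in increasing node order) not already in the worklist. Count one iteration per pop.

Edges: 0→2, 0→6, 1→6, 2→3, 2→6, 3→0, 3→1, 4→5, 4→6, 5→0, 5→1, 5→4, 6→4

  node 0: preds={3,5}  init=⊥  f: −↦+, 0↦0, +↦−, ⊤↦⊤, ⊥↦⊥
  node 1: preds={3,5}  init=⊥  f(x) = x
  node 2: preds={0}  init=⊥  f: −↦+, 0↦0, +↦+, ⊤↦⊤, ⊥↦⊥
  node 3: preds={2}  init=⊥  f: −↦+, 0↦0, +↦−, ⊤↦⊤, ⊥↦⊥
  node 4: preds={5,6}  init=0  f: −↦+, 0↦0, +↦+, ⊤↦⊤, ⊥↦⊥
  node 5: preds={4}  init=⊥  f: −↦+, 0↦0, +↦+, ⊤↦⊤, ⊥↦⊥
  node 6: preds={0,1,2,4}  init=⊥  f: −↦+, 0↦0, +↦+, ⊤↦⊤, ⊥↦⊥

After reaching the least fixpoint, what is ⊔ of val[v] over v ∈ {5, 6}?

0

Trace (15 dequeues):
  [1] u=0 | in ⊥ | out ⊥ | ==
  [2] u=1 | in ⊥ | out ⊥ | ==
  [3] u=2 | in ⊥ | out ⊥ | ==
  [4] u=3 | in ⊥ | out ⊥ | ==
  [5] u=4 | in ⊥ | out 0 | ==
  [6] u=5 | in 0 | out 0 | prev ⊥ | push {0,1,4}
  [7] u=6 | in 0 | out 0 | prev ⊥ | push {}
  [8] u=0 | in 0 | out 0 | prev ⊥ | push {2,6}
  [9] u=1 | in 0 | out 0 | prev ⊥ | push {}
  [10] u=4 | in 0 | out 0 | ==
  [11] u=2 | in 0 | out 0 | prev ⊥ | push {3}
  [12] u=6 | in 0 | out 0 | ==
  [13] u=3 | in 0 | out 0 | prev ⊥ | push {0,1}
  [14] u=0 | in 0 | out 0 | ==
  [15] u=1 | in 0 | out 0 | ==

Converged values:
  [0] 0
  [1] 0
  [2] 0
  [3] 0
  [4] 0
  [5] 0
  [6] 0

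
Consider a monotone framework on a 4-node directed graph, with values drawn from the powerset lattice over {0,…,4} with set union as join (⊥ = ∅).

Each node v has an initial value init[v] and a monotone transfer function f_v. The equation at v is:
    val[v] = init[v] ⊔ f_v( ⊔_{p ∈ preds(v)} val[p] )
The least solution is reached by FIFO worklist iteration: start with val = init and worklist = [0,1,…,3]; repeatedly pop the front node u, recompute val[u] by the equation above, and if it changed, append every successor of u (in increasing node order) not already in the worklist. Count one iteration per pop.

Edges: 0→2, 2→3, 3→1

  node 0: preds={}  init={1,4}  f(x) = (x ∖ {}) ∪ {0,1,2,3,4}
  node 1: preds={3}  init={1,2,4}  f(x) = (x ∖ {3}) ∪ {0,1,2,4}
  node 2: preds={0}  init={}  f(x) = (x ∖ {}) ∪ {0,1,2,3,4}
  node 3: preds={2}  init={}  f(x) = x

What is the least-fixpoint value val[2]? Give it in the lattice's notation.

{0,1,2,3,4}

Worklist (5 pops):
  #1 pop 0: in={} → {0,1,2,3,4} (was {1,4}); enqueue []
  #2 pop 1: in={} → {0,1,2,4} (was {1,2,4}); enqueue []
  #3 pop 2: in={0,1,2,3,4} → {0,1,2,3,4} (was {}); enqueue []
  #4 pop 3: in={0,1,2,3,4} → {0,1,2,3,4} (was {}); enqueue [1]
  #5 pop 1: in={0,1,2,3,4} → {0,1,2,4} (no change)

Fixpoint:
  val[0] = {0,1,2,3,4}
  val[1] = {0,1,2,4}
  val[2] = {0,1,2,3,4}
  val[3] = {0,1,2,3,4}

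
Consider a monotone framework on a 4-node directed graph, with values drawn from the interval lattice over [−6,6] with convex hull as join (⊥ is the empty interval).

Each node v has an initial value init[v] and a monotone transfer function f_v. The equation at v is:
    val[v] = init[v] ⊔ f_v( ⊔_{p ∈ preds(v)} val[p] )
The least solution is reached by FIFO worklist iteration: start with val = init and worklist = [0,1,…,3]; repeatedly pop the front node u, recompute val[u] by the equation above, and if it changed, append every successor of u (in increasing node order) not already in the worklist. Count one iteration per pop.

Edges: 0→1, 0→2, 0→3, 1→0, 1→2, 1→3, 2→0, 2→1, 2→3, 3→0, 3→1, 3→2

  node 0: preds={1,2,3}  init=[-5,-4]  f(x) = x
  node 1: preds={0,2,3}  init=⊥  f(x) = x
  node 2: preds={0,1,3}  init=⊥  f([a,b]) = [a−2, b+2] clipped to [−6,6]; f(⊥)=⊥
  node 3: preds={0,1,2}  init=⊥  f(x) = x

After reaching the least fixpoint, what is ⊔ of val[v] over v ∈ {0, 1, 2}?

[-6,6]

Worklist (25 pops):
  #1 pop 0: in=⊥ → [-5,-4] (no change)
  #2 pop 1: in=[-5,-4] → [-5,-4] (was ⊥); enqueue [0]
  #3 pop 2: in=[-5,-4] → [-6,-2] (was ⊥); enqueue [1]
  #4 pop 3: in=[-6,-2] → [-6,-2] (was ⊥); enqueue [2]
  #5 pop 0: in=[-6,-2] → [-6,-2] (was [-5,-4]); enqueue [3]
  #6 pop 1: in=[-6,-2] → [-6,-2] (was [-5,-4]); enqueue [0]
  #7 pop 2: in=[-6,-2] → [-6,0] (was [-6,-2]); enqueue [1]
  #8 pop 3: in=[-6,0] → [-6,0] (was [-6,-2]); enqueue [2]
  #9 pop 0: in=[-6,0] → [-6,0] (was [-6,-2]); enqueue [3]
  #10 pop 1: in=[-6,0] → [-6,0] (was [-6,-2]); enqueue [0]
  #11 pop 2: in=[-6,0] → [-6,2] (was [-6,0]); enqueue [1]
  #12 pop 3: in=[-6,2] → [-6,2] (was [-6,0]); enqueue [2]
  #13 pop 0: in=[-6,2] → [-6,2] (was [-6,0]); enqueue [3]
  #14 pop 1: in=[-6,2] → [-6,2] (was [-6,0]); enqueue [0]
  #15 pop 2: in=[-6,2] → [-6,4] (was [-6,2]); enqueue [1]
  #16 pop 3: in=[-6,4] → [-6,4] (was [-6,2]); enqueue [2]
  #17 pop 0: in=[-6,4] → [-6,4] (was [-6,2]); enqueue [3]
  #18 pop 1: in=[-6,4] → [-6,4] (was [-6,2]); enqueue [0]
  #19 pop 2: in=[-6,4] → [-6,6] (was [-6,4]); enqueue [1]
  #20 pop 3: in=[-6,6] → [-6,6] (was [-6,4]); enqueue [2]
  #21 pop 0: in=[-6,6] → [-6,6] (was [-6,4]); enqueue [3]
  #22 pop 1: in=[-6,6] → [-6,6] (was [-6,4]); enqueue [0]
  #23 pop 2: in=[-6,6] → [-6,6] (no change)
  #24 pop 3: in=[-6,6] → [-6,6] (no change)
  #25 pop 0: in=[-6,6] → [-6,6] (no change)

Fixpoint:
  val[0] = [-6,6]
  val[1] = [-6,6]
  val[2] = [-6,6]
  val[3] = [-6,6]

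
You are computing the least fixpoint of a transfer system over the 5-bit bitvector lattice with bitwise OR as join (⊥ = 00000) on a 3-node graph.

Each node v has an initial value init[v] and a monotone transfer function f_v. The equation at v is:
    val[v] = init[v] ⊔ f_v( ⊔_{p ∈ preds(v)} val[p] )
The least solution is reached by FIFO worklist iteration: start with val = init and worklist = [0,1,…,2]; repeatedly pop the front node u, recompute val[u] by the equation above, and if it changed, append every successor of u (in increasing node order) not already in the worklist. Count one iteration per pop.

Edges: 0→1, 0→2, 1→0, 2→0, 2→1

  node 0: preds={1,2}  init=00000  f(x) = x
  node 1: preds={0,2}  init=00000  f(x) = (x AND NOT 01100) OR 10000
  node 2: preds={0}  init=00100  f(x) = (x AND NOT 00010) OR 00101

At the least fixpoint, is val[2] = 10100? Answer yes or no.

Iteration log — 8 steps:
  step 1. node 0  ⊔preds=00100  new=00100  old=00000  +wl: 
  step 2. node 1  ⊔preds=00100  new=10000  old=00000  +wl: 0
  step 3. node 2  ⊔preds=00100  new=00101  old=00100  +wl: 1
  step 4. node 0  ⊔preds=10101  new=10101  old=00100  +wl: 2
  step 5. node 1  ⊔preds=10101  new=10001  old=10000  +wl: 0
  step 6. node 2  ⊔preds=10101  new=10101  old=00101  +wl: 1
  step 7. node 0  ⊔preds=10101  new=10101  stable
  step 8. node 1  ⊔preds=10101  new=10001  stable

Least fixpoint reached:
  node 0: 10101
  node 1: 10001
  node 2: 10101

no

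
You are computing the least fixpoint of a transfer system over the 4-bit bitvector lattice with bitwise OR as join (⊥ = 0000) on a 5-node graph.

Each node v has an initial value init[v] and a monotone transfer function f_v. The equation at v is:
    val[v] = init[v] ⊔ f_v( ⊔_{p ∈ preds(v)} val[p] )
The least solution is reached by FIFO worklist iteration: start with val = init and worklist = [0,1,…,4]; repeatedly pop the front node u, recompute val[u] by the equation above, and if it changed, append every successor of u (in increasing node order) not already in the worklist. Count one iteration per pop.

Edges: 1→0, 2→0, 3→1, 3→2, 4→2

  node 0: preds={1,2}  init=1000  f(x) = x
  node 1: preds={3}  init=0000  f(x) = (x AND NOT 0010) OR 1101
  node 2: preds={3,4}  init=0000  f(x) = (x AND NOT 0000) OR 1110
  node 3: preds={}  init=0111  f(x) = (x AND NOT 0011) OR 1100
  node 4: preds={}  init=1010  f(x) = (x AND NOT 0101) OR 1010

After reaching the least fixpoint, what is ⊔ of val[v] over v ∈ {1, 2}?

1111

Iteration log — 8 steps:
  step 1. node 0  ⊔preds=0000  new=1000  stable
  step 2. node 1  ⊔preds=0111  new=1101  old=0000  +wl: 0
  step 3. node 2  ⊔preds=1111  new=1111  old=0000  +wl: 
  step 4. node 3  ⊔preds=0000  new=1111  old=0111  +wl: 1,2
  step 5. node 4  ⊔preds=0000  new=1010  stable
  step 6. node 0  ⊔preds=1111  new=1111  old=1000  +wl: 
  step 7. node 1  ⊔preds=1111  new=1101  stable
  step 8. node 2  ⊔preds=1111  new=1111  stable

Least fixpoint reached:
  node 0: 1111
  node 1: 1101
  node 2: 1111
  node 3: 1111
  node 4: 1010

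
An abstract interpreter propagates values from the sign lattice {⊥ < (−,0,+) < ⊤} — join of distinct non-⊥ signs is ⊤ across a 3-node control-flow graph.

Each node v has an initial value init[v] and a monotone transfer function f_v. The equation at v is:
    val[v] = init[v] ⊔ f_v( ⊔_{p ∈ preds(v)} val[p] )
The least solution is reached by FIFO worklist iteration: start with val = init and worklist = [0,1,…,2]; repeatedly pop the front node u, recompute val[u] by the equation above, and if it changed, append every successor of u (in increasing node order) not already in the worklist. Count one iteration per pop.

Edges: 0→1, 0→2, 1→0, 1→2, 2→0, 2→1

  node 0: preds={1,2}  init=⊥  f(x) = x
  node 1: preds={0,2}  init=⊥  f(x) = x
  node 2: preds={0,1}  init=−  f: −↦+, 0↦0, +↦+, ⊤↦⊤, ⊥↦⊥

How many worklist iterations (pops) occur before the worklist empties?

7

Trace (7 dequeues):
  [1] u=0 | in − | out − | prev ⊥ | push {}
  [2] u=1 | in − | out − | prev ⊥ | push {0}
  [3] u=2 | in − | out ⊤ | prev − | push {1}
  [4] u=0 | in ⊤ | out ⊤ | prev − | push {2}
  [5] u=1 | in ⊤ | out ⊤ | prev − | push {0}
  [6] u=2 | in ⊤ | out ⊤ | ==
  [7] u=0 | in ⊤ | out ⊤ | ==

Converged values:
  [0] ⊤
  [1] ⊤
  [2] ⊤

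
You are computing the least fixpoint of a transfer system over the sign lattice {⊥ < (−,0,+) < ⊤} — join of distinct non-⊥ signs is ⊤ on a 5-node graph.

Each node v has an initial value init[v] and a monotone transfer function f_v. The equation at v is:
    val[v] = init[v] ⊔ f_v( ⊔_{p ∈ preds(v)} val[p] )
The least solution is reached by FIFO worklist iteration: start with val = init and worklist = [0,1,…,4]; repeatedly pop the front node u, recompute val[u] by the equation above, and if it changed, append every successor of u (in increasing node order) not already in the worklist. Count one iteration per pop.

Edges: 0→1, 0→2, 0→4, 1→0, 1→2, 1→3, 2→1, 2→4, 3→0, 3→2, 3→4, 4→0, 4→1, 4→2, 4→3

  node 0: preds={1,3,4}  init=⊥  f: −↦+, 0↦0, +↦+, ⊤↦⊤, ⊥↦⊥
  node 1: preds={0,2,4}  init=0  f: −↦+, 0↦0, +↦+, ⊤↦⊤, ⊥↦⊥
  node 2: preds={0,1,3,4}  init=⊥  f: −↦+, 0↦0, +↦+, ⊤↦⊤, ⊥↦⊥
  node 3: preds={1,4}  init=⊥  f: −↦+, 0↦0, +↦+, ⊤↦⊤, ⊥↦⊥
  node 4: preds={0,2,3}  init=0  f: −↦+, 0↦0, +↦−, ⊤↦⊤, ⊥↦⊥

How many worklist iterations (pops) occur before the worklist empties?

8

Worklist (8 pops):
  #1 pop 0: in=0 → 0 (was ⊥); enqueue []
  #2 pop 1: in=0 → 0 (no change)
  #3 pop 2: in=0 → 0 (was ⊥); enqueue [1]
  #4 pop 3: in=0 → 0 (was ⊥); enqueue [0,2]
  #5 pop 4: in=0 → 0 (no change)
  #6 pop 1: in=0 → 0 (no change)
  #7 pop 0: in=0 → 0 (no change)
  #8 pop 2: in=0 → 0 (no change)

Fixpoint:
  val[0] = 0
  val[1] = 0
  val[2] = 0
  val[3] = 0
  val[4] = 0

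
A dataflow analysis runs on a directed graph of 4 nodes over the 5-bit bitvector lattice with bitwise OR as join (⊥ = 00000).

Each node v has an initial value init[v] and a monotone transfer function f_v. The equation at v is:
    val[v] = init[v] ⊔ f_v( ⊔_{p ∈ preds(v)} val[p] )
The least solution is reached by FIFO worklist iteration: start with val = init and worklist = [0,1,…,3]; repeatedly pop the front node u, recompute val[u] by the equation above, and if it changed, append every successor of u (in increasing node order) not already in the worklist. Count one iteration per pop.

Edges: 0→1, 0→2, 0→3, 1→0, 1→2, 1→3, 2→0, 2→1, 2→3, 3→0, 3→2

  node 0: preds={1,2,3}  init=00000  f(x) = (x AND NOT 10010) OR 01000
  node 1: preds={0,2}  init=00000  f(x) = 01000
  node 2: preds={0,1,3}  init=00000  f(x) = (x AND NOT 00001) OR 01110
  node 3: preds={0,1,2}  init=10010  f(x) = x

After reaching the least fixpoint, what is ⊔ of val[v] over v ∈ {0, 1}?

01100

Iteration log — 8 steps:
  step 1. node 0  ⊔preds=10010  new=01000  old=00000  +wl: 
  step 2. node 1  ⊔preds=01000  new=01000  old=00000  +wl: 0
  step 3. node 2  ⊔preds=11010  new=11110  old=00000  +wl: 1
  step 4. node 3  ⊔preds=11110  new=11110  old=10010  +wl: 2
  step 5. node 0  ⊔preds=11110  new=01100  old=01000  +wl: 3
  step 6. node 1  ⊔preds=11110  new=01000  stable
  step 7. node 2  ⊔preds=11110  new=11110  stable
  step 8. node 3  ⊔preds=11110  new=11110  stable

Least fixpoint reached:
  node 0: 01100
  node 1: 01000
  node 2: 11110
  node 3: 11110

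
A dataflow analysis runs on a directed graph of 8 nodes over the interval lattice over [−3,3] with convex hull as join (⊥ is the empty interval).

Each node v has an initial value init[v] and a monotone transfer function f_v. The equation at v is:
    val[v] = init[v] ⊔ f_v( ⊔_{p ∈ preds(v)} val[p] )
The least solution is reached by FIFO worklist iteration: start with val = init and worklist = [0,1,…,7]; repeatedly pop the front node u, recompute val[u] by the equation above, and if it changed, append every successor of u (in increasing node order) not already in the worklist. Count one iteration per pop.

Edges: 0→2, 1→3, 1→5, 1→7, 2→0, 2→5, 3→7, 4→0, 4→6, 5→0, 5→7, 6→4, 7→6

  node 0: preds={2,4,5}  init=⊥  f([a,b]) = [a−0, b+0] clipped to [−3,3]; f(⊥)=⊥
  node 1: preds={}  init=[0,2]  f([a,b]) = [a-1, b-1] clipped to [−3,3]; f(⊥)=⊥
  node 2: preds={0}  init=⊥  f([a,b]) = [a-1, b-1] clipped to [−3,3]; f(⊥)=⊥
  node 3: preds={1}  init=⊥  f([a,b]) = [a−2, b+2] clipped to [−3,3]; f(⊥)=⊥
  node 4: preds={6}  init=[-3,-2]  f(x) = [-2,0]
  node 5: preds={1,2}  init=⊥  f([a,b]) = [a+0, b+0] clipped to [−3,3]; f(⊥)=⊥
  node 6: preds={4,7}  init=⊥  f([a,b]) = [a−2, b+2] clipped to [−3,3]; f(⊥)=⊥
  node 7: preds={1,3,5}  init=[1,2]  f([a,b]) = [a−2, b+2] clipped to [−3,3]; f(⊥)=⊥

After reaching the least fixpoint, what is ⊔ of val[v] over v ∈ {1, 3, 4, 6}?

Trace (14 dequeues):
  [1] u=0 | in [-3,-2] | out [-3,-2] | prev ⊥ | push {}
  [2] u=1 | in ⊥ | out [0,2] | ==
  [3] u=2 | in [-3,-2] | out [-3,-3] | prev ⊥ | push {0}
  [4] u=3 | in [0,2] | out [-2,3] | prev ⊥ | push {}
  [5] u=4 | in ⊥ | out [-3,0] | prev [-3,-2] | push {}
  [6] u=5 | in [-3,2] | out [-3,2] | prev ⊥ | push {}
  [7] u=6 | in [-3,2] | out [-3,3] | prev ⊥ | push {4}
  [8] u=7 | in [-3,3] | out [-3,3] | prev [1,2] | push {6}
  [9] u=0 | in [-3,2] | out [-3,2] | prev [-3,-2] | push {2}
  [10] u=4 | in [-3,3] | out [-3,0] | ==
  [11] u=6 | in [-3,3] | out [-3,3] | ==
  [12] u=2 | in [-3,2] | out [-3,1] | prev [-3,-3] | push {0,5}
  [13] u=0 | in [-3,2] | out [-3,2] | ==
  [14] u=5 | in [-3,2] | out [-3,2] | ==

Converged values:
  [0] [-3,2]
  [1] [0,2]
  [2] [-3,1]
  [3] [-2,3]
  [4] [-3,0]
  [5] [-3,2]
  [6] [-3,3]
  [7] [-3,3]

[-3,3]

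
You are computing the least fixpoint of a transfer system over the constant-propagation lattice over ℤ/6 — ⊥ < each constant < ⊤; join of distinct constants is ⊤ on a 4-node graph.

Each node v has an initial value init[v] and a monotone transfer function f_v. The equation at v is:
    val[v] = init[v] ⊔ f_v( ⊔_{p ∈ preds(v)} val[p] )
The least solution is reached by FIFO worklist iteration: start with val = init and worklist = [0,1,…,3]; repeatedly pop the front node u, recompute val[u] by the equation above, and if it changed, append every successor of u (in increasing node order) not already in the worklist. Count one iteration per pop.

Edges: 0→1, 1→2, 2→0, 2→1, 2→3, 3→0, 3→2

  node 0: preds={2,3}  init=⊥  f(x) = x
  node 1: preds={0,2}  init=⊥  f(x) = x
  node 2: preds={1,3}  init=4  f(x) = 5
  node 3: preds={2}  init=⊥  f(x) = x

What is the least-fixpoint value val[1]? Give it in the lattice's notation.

Iteration log — 7 steps:
  step 1. node 0  ⊔preds=4  new=4  old=⊥  +wl: 
  step 2. node 1  ⊔preds=4  new=4  old=⊥  +wl: 
  step 3. node 2  ⊔preds=4  new=⊤  old=4  +wl: 0,1
  step 4. node 3  ⊔preds=⊤  new=⊤  old=⊥  +wl: 2
  step 5. node 0  ⊔preds=⊤  new=⊤  old=4  +wl: 
  step 6. node 1  ⊔preds=⊤  new=⊤  old=4  +wl: 
  step 7. node 2  ⊔preds=⊤  new=⊤  stable

Least fixpoint reached:
  node 0: ⊤
  node 1: ⊤
  node 2: ⊤
  node 3: ⊤

⊤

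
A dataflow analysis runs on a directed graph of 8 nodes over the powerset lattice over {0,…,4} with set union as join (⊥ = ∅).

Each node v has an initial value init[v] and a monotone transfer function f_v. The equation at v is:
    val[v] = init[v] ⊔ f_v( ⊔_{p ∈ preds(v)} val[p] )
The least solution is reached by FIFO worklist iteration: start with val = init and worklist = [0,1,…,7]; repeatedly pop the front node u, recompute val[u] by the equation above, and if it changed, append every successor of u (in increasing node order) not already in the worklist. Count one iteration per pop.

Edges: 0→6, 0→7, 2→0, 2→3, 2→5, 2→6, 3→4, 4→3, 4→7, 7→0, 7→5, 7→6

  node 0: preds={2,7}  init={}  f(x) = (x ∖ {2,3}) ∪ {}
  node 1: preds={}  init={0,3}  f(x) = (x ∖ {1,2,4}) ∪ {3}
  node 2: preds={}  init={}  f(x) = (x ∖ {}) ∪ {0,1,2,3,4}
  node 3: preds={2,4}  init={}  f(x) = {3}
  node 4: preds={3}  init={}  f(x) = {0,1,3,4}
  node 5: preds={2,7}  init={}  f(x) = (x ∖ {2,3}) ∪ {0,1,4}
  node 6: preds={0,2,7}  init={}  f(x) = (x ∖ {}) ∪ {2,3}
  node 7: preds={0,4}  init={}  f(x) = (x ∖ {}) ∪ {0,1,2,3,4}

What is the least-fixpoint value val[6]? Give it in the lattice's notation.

Trace (13 dequeues):
  [1] u=0 | in {} | out {} | ==
  [2] u=1 | in {} | out {0,3} | ==
  [3] u=2 | in {} | out {0,1,2,3,4} | prev {} | push {0}
  [4] u=3 | in {0,1,2,3,4} | out {3} | prev {} | push {}
  [5] u=4 | in {3} | out {0,1,3,4} | prev {} | push {3}
  [6] u=5 | in {0,1,2,3,4} | out {0,1,4} | prev {} | push {}
  [7] u=6 | in {0,1,2,3,4} | out {0,1,2,3,4} | prev {} | push {}
  [8] u=7 | in {0,1,3,4} | out {0,1,2,3,4} | prev {} | push {5,6}
  [9] u=0 | in {0,1,2,3,4} | out {0,1,4} | prev {} | push {7}
  [10] u=3 | in {0,1,2,3,4} | out {3} | ==
  [11] u=5 | in {0,1,2,3,4} | out {0,1,4} | ==
  [12] u=6 | in {0,1,2,3,4} | out {0,1,2,3,4} | ==
  [13] u=7 | in {0,1,3,4} | out {0,1,2,3,4} | ==

Converged values:
  [0] {0,1,4}
  [1] {0,3}
  [2] {0,1,2,3,4}
  [3] {3}
  [4] {0,1,3,4}
  [5] {0,1,4}
  [6] {0,1,2,3,4}
  [7] {0,1,2,3,4}

{0,1,2,3,4}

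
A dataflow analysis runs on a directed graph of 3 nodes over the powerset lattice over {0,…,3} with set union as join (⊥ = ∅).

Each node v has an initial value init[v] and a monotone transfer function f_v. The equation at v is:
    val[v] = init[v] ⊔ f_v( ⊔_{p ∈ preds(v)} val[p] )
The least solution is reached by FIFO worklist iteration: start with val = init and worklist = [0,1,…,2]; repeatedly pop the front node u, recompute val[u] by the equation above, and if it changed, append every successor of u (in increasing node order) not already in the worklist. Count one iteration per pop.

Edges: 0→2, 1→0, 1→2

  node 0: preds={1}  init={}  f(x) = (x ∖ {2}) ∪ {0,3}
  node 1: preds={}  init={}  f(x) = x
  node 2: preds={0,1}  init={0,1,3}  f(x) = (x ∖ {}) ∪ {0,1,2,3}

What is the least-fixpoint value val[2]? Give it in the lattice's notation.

Trace (3 dequeues):
  [1] u=0 | in {} | out {0,3} | prev {} | push {}
  [2] u=1 | in {} | out {} | ==
  [3] u=2 | in {0,3} | out {0,1,2,3} | prev {0,1,3} | push {}

Converged values:
  [0] {0,3}
  [1] {}
  [2] {0,1,2,3}

{0,1,2,3}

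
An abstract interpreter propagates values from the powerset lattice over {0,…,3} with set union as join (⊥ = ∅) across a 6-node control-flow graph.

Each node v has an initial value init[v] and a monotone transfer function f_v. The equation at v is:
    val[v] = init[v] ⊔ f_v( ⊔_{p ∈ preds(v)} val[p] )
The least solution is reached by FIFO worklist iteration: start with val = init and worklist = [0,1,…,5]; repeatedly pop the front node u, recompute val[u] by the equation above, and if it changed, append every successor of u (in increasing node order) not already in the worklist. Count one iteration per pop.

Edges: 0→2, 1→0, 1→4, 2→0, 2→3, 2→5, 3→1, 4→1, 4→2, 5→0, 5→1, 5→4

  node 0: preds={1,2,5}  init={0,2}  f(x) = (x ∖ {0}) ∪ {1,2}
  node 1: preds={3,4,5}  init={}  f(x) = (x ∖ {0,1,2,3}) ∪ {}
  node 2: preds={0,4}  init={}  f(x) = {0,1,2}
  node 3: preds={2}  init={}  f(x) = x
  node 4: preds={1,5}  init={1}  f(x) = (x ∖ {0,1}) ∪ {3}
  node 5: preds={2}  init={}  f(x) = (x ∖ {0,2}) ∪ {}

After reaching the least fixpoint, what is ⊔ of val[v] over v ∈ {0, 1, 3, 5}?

{0,1,2}

Worklist (10 pops):
  #1 pop 0: in={} → {0,1,2} (was {0,2}); enqueue []
  #2 pop 1: in={1} → {} (no change)
  #3 pop 2: in={0,1,2} → {0,1,2} (was {}); enqueue [0]
  #4 pop 3: in={0,1,2} → {0,1,2} (was {}); enqueue [1]
  #5 pop 4: in={} → {1,3} (was {1}); enqueue [2]
  #6 pop 5: in={0,1,2} → {1} (was {}); enqueue [4]
  #7 pop 0: in={0,1,2} → {0,1,2} (no change)
  #8 pop 1: in={0,1,2,3} → {} (no change)
  #9 pop 2: in={0,1,2,3} → {0,1,2} (no change)
  #10 pop 4: in={1} → {1,3} (no change)

Fixpoint:
  val[0] = {0,1,2}
  val[1] = {}
  val[2] = {0,1,2}
  val[3] = {0,1,2}
  val[4] = {1,3}
  val[5] = {1}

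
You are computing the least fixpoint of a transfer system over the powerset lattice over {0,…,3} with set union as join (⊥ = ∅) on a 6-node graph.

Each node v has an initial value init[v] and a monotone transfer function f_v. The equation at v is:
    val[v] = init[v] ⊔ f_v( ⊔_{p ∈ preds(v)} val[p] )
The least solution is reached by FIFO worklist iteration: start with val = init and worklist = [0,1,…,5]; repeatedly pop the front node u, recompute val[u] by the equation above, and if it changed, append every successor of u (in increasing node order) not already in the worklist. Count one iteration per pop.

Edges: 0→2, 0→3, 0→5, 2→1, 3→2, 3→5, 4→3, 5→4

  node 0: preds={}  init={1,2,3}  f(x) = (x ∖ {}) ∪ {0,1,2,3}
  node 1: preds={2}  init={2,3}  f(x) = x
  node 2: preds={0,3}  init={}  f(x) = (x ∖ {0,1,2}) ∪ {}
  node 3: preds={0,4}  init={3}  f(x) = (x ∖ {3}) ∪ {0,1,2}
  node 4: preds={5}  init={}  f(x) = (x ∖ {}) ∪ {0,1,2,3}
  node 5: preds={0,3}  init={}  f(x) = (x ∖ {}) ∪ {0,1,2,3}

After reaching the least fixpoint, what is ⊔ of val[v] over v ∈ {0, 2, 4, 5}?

Iteration log — 10 steps:
  step 1. node 0  ⊔preds={}  new={0,1,2,3}  old={1,2,3}  +wl: 
  step 2. node 1  ⊔preds={}  new={2,3}  stable
  step 3. node 2  ⊔preds={0,1,2,3}  new={3}  old={}  +wl: 1
  step 4. node 3  ⊔preds={0,1,2,3}  new={0,1,2,3}  old={3}  +wl: 2
  step 5. node 4  ⊔preds={}  new={0,1,2,3}  old={}  +wl: 3
  step 6. node 5  ⊔preds={0,1,2,3}  new={0,1,2,3}  old={}  +wl: 4
  step 7. node 1  ⊔preds={3}  new={2,3}  stable
  step 8. node 2  ⊔preds={0,1,2,3}  new={3}  stable
  step 9. node 3  ⊔preds={0,1,2,3}  new={0,1,2,3}  stable
  step 10. node 4  ⊔preds={0,1,2,3}  new={0,1,2,3}  stable

Least fixpoint reached:
  node 0: {0,1,2,3}
  node 1: {2,3}
  node 2: {3}
  node 3: {0,1,2,3}
  node 4: {0,1,2,3}
  node 5: {0,1,2,3}

{0,1,2,3}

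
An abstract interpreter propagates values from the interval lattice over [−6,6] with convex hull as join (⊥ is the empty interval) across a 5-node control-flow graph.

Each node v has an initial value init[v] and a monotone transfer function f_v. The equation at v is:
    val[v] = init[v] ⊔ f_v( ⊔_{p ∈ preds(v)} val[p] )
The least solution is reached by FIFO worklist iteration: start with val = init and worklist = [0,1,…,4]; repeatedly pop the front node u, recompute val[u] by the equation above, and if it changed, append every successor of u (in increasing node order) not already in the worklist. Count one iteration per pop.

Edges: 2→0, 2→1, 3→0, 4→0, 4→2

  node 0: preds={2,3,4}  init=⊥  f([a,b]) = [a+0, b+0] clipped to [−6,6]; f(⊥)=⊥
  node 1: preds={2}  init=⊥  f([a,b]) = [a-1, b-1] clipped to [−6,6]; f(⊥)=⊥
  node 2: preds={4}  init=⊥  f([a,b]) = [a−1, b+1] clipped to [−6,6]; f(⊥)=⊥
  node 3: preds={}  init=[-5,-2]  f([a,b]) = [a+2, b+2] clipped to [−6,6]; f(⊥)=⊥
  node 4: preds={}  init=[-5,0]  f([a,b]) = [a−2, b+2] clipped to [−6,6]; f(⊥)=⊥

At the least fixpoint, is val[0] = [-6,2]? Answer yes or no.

no

Trace (7 dequeues):
  [1] u=0 | in [-5,0] | out [-5,0] | prev ⊥ | push {}
  [2] u=1 | in ⊥ | out ⊥ | ==
  [3] u=2 | in [-5,0] | out [-6,1] | prev ⊥ | push {0,1}
  [4] u=3 | in ⊥ | out [-5,-2] | ==
  [5] u=4 | in ⊥ | out [-5,0] | ==
  [6] u=0 | in [-6,1] | out [-6,1] | prev [-5,0] | push {}
  [7] u=1 | in [-6,1] | out [-6,0] | prev ⊥ | push {}

Converged values:
  [0] [-6,1]
  [1] [-6,0]
  [2] [-6,1]
  [3] [-5,-2]
  [4] [-5,0]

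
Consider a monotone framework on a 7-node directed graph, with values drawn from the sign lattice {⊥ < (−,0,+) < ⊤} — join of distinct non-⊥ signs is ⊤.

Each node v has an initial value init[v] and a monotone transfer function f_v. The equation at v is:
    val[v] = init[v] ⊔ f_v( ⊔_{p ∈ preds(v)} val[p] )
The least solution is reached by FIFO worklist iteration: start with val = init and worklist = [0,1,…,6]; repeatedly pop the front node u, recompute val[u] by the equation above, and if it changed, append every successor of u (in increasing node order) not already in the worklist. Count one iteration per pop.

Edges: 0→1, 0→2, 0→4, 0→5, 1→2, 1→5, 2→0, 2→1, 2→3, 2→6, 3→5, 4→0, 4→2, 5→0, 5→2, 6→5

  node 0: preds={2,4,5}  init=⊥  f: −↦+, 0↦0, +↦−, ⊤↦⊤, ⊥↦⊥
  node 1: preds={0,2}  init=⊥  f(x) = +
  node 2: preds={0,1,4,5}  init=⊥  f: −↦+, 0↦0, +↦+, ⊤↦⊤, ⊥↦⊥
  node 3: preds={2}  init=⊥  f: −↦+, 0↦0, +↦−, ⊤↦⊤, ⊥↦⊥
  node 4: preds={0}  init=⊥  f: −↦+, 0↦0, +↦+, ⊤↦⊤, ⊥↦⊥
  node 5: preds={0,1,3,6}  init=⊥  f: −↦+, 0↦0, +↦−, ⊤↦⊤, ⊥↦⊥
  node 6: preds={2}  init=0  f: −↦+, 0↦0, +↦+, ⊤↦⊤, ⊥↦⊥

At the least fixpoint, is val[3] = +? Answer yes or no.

no

Trace (18 dequeues):
  [1] u=0 | in ⊥ | out ⊥ | ==
  [2] u=1 | in ⊥ | out + | prev ⊥ | push {}
  [3] u=2 | in + | out + | prev ⊥ | push {0,1}
  [4] u=3 | in + | out − | prev ⊥ | push {}
  [5] u=4 | in ⊥ | out ⊥ | ==
  [6] u=5 | in ⊤ | out ⊤ | prev ⊥ | push {2}
  [7] u=6 | in + | out ⊤ | prev 0 | push {5}
  [8] u=0 | in ⊤ | out ⊤ | prev ⊥ | push {4}
  [9] u=1 | in ⊤ | out + | ==
  [10] u=2 | in ⊤ | out ⊤ | prev + | push {0,1,3,6}
  [11] u=5 | in ⊤ | out ⊤ | ==
  [12] u=4 | in ⊤ | out ⊤ | prev ⊥ | push {2}
  [13] u=0 | in ⊤ | out ⊤ | ==
  [14] u=1 | in ⊤ | out + | ==
  [15] u=3 | in ⊤ | out ⊤ | prev − | push {5}
  [16] u=6 | in ⊤ | out ⊤ | ==
  [17] u=2 | in ⊤ | out ⊤ | ==
  [18] u=5 | in ⊤ | out ⊤ | ==

Converged values:
  [0] ⊤
  [1] +
  [2] ⊤
  [3] ⊤
  [4] ⊤
  [5] ⊤
  [6] ⊤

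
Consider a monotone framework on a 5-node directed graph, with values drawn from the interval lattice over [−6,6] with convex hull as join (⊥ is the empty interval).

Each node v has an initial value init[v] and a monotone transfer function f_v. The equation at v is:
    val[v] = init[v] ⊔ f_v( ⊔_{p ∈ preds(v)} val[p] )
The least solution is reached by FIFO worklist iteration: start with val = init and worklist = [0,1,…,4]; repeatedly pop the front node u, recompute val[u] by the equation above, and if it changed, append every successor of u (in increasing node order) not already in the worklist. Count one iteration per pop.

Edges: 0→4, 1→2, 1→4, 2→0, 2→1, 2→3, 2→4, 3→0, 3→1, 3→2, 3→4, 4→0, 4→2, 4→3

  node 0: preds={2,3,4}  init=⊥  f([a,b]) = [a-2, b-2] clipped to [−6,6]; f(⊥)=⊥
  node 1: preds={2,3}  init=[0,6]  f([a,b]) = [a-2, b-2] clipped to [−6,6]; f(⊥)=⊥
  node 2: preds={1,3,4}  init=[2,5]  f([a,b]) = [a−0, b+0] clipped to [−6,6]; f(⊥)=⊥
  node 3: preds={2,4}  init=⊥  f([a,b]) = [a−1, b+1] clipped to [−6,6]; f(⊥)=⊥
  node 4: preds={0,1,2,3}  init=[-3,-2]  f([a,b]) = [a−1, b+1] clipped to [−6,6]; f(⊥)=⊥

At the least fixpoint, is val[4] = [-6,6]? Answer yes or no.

Trace (13 dequeues):
  [1] u=0 | in [-3,5] | out [-5,3] | prev ⊥ | push {}
  [2] u=1 | in [2,5] | out [0,6] | ==
  [3] u=2 | in [-3,6] | out [-3,6] | prev [2,5] | push {0,1}
  [4] u=3 | in [-3,6] | out [-4,6] | prev ⊥ | push {2}
  [5] u=4 | in [-5,6] | out [-6,6] | prev [-3,-2] | push {3}
  [6] u=0 | in [-6,6] | out [-6,4] | prev [-5,3] | push {4}
  [7] u=1 | in [-4,6] | out [-6,6] | prev [0,6] | push {}
  [8] u=2 | in [-6,6] | out [-6,6] | prev [-3,6] | push {0,1}
  [9] u=3 | in [-6,6] | out [-6,6] | prev [-4,6] | push {2}
  [10] u=4 | in [-6,6] | out [-6,6] | ==
  [11] u=0 | in [-6,6] | out [-6,4] | ==
  [12] u=1 | in [-6,6] | out [-6,6] | ==
  [13] u=2 | in [-6,6] | out [-6,6] | ==

Converged values:
  [0] [-6,4]
  [1] [-6,6]
  [2] [-6,6]
  [3] [-6,6]
  [4] [-6,6]

yes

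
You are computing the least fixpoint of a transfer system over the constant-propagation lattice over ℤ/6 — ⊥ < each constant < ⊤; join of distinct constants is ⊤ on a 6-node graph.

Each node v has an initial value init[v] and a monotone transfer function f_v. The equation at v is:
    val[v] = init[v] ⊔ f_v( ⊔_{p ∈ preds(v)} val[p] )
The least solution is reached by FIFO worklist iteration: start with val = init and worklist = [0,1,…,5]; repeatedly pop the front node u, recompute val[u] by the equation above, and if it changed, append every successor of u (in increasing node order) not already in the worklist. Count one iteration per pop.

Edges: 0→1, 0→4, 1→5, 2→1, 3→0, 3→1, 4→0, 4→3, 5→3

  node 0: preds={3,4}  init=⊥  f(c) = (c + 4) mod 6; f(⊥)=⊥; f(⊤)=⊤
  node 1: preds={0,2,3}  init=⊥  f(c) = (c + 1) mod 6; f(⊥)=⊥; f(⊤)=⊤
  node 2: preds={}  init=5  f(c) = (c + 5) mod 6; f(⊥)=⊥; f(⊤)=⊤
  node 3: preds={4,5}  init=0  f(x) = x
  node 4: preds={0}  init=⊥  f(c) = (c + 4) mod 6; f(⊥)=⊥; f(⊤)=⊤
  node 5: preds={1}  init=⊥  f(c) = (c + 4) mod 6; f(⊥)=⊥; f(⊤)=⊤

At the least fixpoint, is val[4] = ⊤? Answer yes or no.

yes

Worklist (12 pops):
  #1 pop 0: in=0 → 4 (was ⊥); enqueue []
  #2 pop 1: in=⊤ → ⊤ (was ⊥); enqueue []
  #3 pop 2: in=⊥ → 5 (no change)
  #4 pop 3: in=⊥ → 0 (no change)
  #5 pop 4: in=4 → 2 (was ⊥); enqueue [0,3]
  #6 pop 5: in=⊤ → ⊤ (was ⊥); enqueue []
  #7 pop 0: in=⊤ → ⊤ (was 4); enqueue [1,4]
  #8 pop 3: in=⊤ → ⊤ (was 0); enqueue [0]
  #9 pop 1: in=⊤ → ⊤ (no change)
  #10 pop 4: in=⊤ → ⊤ (was 2); enqueue [3]
  #11 pop 0: in=⊤ → ⊤ (no change)
  #12 pop 3: in=⊤ → ⊤ (no change)

Fixpoint:
  val[0] = ⊤
  val[1] = ⊤
  val[2] = 5
  val[3] = ⊤
  val[4] = ⊤
  val[5] = ⊤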